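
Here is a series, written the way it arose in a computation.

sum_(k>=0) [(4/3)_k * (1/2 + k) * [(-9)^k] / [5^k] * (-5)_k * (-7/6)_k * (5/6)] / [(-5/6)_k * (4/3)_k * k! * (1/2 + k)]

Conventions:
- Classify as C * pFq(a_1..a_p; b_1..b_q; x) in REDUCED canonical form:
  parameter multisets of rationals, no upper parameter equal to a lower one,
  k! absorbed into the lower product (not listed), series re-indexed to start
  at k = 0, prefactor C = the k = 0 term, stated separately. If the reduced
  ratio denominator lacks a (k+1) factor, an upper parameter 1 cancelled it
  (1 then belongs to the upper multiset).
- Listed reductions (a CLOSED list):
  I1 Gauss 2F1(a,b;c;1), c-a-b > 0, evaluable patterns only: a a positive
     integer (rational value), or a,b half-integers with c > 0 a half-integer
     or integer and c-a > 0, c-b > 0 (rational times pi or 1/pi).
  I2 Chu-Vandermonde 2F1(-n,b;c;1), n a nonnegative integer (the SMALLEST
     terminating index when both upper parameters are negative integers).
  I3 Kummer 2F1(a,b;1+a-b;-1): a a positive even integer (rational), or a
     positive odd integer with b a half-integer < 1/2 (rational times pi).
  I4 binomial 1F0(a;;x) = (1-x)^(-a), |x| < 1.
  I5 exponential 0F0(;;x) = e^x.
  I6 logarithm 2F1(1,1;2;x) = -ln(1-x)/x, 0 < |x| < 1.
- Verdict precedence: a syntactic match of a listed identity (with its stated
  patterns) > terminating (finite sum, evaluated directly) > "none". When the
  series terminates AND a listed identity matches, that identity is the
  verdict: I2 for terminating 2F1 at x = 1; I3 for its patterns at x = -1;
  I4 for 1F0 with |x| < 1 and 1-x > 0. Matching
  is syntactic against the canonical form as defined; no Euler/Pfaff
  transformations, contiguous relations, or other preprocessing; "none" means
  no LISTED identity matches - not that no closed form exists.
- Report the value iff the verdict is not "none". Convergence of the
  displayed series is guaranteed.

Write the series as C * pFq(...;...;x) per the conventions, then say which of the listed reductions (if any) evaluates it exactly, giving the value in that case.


With C = 5/6: the canonical form is 2F1(-5, -7/6; -5/6; -9/5). Verdict: terminating. With -5 upstairs the series is a 6-term polynomial sum; evaluated term by term. Hence: -57426944/463125.

Key step: t_0 being 5/6, the two geometric factors (C = 5/6) combine into one argument.
Step ratio: r(k) = (-9/5) * (k-5) (k-7/6) / [(k-5/6) (k+1)] ; factor over Q: parameters, x = (-9/5), and C = 5/6.


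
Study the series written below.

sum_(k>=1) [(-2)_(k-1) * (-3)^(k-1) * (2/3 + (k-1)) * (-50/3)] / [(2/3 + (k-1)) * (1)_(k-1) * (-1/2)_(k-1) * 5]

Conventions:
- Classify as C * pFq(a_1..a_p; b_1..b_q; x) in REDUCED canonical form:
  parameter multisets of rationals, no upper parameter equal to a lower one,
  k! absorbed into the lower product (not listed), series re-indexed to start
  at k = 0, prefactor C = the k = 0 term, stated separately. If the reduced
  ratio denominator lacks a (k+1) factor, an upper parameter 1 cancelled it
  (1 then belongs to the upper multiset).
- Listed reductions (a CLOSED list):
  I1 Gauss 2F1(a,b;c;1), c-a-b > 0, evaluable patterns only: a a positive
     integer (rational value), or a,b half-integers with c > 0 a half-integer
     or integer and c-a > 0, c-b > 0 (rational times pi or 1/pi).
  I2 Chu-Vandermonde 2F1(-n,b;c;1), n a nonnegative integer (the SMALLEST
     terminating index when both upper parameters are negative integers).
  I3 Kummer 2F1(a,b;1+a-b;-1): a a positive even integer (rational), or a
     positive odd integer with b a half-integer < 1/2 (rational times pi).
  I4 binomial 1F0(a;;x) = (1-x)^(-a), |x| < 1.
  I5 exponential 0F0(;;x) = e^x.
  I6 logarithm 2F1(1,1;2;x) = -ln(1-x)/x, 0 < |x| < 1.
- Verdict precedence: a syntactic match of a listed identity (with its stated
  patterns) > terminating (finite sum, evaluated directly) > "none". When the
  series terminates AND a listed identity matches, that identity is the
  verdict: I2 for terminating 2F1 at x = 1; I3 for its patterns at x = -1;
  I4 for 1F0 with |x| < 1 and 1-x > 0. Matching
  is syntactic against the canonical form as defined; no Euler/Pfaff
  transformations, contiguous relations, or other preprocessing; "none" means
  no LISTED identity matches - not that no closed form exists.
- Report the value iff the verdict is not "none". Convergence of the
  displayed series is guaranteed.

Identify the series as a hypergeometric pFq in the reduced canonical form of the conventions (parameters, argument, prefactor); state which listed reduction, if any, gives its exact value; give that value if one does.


Classification (C = -10/3): 1F1 with upper {-2}, lower {-1/2}, argument x = -3. Verdict: terminating (-2 upstairs). 3 nonzero terms in all; added directly. Value: 470/3.

Key step: t_0 = -10/3 here, and (1)_k (C = -10/3) is k! itself.
Step ratio: r(k) = (-3) * (k-2) / [(k-1/2) (k+1)] ; factor over Q: parameters, x = (-3), and C = -10/3.


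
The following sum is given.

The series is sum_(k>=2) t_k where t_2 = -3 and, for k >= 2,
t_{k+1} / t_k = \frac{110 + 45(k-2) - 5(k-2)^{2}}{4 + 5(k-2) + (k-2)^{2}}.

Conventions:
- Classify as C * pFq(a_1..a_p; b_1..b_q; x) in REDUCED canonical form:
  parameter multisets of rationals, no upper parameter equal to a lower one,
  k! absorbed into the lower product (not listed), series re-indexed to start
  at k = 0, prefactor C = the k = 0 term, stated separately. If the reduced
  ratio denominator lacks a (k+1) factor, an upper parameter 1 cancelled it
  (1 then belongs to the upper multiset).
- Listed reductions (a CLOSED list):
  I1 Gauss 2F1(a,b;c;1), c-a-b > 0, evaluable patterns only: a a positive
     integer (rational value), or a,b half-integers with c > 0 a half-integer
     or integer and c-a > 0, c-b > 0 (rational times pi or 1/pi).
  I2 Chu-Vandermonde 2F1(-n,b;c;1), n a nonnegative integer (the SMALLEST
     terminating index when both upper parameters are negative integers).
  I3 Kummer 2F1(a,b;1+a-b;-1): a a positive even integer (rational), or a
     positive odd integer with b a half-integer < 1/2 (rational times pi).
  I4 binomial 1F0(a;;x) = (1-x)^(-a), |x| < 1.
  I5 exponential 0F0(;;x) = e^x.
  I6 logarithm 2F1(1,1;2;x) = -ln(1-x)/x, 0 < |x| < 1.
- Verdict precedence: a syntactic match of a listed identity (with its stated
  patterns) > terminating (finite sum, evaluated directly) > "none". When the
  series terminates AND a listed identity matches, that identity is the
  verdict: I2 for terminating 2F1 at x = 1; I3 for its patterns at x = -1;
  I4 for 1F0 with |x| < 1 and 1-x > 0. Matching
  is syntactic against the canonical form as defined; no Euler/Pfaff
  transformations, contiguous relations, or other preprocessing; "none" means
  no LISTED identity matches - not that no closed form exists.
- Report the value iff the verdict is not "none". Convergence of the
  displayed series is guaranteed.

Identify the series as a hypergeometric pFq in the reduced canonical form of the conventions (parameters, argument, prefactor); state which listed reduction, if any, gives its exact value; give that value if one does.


The series (x = -5) is 2F1: upper {-11, 2}, lower {4}, prefactor -3. Verdict: terminating - no listed pattern fits, but -11 in the upper list cuts the series at k = 11; direct evaluation. Sum: -\frac{649303074}{13}.

Key observation: from the first term -3: factor the ratio over Q (C = -3): negated roots = parameters.
Consecutive-term ratio: r(k) = -5 * (k-11) (k+2) / [(k+4) (k+1)] - rational in k, leading ratio -5; with t_0 = -3, classification follows.


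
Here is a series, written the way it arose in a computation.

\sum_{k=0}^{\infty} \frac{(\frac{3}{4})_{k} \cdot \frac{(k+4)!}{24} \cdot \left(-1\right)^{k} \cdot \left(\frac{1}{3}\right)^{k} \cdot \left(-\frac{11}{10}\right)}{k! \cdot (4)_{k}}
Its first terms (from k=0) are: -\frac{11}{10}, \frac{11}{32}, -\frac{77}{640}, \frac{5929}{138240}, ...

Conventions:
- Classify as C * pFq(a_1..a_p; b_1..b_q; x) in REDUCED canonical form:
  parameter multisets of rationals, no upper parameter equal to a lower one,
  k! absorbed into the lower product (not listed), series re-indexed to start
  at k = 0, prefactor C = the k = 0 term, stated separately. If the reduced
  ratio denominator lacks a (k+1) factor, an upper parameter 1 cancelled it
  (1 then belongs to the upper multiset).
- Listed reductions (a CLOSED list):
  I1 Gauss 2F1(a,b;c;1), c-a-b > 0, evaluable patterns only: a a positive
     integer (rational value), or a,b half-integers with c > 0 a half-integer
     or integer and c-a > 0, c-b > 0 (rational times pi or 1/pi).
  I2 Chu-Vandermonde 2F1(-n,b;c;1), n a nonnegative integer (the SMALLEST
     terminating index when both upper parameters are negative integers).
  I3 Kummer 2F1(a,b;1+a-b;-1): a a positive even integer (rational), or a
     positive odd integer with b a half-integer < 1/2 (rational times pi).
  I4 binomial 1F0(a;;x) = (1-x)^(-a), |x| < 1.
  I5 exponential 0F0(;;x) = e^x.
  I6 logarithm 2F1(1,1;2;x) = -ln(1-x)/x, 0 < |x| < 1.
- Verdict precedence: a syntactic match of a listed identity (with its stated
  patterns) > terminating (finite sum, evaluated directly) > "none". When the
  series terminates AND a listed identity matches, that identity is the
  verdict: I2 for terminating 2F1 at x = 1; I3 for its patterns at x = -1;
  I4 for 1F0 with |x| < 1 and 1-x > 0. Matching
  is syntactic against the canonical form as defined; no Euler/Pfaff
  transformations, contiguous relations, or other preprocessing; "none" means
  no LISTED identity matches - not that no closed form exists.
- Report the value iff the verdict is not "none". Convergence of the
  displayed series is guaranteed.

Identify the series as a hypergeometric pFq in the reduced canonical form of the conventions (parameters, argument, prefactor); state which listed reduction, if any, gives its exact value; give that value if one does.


This is -\frac{11}{10} * 2F1(\frac{3}{4}, 5; 4; -\frac{1}{3}) in reduced canonical form. Verdict: none here - no I1-I6 shape fits x = -\frac{1}{3} with lower {4}.

First insight: t_0 being -\frac{11}{10}, the factorial ratio (prefactor -11/10) (k+a-1)!/(a-1)! is a rising factorial (a)_k.
Consecutive-term ratio: r(k) = -\frac{1}{3} * (k+\frac{3}{4}) (k+5) / [(k+4) (k+1)] ; factor over Q: parameters, x = -\frac{1}{3}, and C = -\frac{11}{10}.


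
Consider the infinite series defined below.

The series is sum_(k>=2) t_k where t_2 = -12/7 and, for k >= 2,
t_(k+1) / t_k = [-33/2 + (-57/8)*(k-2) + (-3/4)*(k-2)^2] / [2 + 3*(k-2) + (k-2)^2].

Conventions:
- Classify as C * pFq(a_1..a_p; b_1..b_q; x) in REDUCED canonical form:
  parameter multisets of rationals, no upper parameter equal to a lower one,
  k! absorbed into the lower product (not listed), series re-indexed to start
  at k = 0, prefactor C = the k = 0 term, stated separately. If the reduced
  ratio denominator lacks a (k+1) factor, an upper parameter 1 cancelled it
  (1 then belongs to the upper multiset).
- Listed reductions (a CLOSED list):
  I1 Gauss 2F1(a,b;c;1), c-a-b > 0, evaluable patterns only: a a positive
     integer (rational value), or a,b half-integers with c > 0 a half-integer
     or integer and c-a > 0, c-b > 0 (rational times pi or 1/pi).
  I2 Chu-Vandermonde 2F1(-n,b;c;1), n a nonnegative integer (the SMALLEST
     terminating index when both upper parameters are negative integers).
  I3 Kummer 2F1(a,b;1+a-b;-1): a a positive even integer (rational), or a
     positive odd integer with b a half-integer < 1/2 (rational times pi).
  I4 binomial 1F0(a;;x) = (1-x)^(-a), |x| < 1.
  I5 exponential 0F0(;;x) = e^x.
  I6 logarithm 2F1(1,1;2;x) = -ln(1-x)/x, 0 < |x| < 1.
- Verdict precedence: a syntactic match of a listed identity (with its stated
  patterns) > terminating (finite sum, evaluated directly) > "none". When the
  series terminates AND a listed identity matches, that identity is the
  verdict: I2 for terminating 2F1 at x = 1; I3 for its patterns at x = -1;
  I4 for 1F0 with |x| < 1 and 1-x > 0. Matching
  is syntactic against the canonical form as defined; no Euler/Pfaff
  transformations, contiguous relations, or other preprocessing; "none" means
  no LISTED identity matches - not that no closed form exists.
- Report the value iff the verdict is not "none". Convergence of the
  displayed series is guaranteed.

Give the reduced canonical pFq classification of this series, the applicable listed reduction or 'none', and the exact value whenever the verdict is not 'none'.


x = -3/4 here; the reduced form reads 2F1, upper {4, 11/2}, lower {2}, C = -12/7. Verdict: none here - no I1-I6 shape fits x = -3/4 with lower {2}.

First insight: with t_0 = -12/7, the expanded ratio factors over Q; C = -12/7, roots give parameters.
Adjacent-term ratio: r(k) = (-3/4) * (k+4) (k+11/2) / [(k+2) (k+1)] - rational in k, leading ratio (-3/4); with t_0 = -12/7, classification follows.


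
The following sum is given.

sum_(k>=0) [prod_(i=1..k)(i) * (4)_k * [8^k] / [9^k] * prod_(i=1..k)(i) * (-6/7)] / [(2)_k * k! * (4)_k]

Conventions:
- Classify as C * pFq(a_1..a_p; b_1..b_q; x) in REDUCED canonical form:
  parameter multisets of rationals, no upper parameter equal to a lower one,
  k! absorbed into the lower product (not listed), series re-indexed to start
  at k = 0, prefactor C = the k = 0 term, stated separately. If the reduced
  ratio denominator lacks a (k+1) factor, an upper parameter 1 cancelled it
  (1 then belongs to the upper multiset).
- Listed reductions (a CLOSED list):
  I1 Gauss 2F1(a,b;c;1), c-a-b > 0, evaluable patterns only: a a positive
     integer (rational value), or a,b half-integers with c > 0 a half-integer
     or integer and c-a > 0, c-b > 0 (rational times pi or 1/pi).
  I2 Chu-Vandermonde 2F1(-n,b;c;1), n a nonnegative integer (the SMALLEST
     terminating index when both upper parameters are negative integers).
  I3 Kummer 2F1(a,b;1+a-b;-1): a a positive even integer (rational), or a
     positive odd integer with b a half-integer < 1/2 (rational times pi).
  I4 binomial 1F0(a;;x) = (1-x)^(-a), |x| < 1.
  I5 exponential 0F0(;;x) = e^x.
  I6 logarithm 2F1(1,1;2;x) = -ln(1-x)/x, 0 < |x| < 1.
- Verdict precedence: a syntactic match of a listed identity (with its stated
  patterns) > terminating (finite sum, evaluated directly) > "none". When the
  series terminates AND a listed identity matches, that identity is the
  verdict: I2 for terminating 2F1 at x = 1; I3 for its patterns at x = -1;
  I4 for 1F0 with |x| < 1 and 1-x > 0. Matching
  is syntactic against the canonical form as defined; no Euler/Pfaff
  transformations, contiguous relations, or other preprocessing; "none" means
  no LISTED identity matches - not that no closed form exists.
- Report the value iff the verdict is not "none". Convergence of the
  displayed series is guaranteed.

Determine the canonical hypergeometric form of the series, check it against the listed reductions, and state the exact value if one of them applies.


The series (x = 8/9) is 2F1: upper {1, 1}, lower {2}, prefactor -6/7. Verdict at x = 8/9: the logarithmic series (I6) matches (the logarithm: parameters (1,1;2), x = 8/9). Sum: (27/28) * ln(1/9).

First insight: with t_0 = -6/7, the parameter 4 appears in both the upper and lower lists and cancels.
Term ratio: r(k) = (8/9) * (k+1) (k+1) / [(k+2) (k+1)] - rational in k. x = (8/9); t_0 = -6/7; negate the roots.


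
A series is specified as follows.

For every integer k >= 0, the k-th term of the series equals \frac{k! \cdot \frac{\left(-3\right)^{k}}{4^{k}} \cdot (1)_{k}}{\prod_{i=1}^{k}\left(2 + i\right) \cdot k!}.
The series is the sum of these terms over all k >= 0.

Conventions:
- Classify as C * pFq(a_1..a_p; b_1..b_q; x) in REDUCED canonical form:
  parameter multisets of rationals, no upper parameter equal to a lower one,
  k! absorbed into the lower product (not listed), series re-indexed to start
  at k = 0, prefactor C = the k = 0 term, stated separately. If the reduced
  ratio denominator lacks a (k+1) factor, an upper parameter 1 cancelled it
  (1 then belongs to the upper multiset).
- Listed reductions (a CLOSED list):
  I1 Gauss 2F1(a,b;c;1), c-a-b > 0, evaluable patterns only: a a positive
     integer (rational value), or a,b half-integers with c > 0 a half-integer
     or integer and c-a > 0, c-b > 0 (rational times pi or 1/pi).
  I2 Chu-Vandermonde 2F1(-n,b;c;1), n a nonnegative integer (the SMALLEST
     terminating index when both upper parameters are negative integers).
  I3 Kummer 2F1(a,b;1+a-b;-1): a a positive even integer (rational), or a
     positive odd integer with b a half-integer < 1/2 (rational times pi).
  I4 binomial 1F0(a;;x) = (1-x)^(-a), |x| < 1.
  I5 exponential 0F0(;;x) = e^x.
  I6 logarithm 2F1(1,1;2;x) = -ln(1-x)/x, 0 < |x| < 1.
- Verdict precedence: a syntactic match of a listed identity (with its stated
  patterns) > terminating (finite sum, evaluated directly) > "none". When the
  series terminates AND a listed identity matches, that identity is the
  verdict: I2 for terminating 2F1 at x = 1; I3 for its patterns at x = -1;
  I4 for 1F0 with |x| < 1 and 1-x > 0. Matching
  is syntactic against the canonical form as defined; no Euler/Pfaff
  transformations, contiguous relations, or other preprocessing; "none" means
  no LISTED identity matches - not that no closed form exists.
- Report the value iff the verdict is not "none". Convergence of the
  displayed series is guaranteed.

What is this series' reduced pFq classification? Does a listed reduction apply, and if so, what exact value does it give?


Key observation: x = -\frac{3}{4} and the lower running product (C = 1) is a rising factorial.
Consecutive-term ratio: r(k) = -\frac{3}{4} * (k+1) (k+1) / [(k+3) (k+1)] - rational in k, leading ratio -\frac{3}{4}; with t_0 = 1, classification follows.

Canonical form: C = 1 times 2F1 with upper {1, 1}, lower {3}, x = -\frac{3}{4}. Verdict: none here - no I1-I6 shape fits x = -\frac{3}{4} with lower {3}.


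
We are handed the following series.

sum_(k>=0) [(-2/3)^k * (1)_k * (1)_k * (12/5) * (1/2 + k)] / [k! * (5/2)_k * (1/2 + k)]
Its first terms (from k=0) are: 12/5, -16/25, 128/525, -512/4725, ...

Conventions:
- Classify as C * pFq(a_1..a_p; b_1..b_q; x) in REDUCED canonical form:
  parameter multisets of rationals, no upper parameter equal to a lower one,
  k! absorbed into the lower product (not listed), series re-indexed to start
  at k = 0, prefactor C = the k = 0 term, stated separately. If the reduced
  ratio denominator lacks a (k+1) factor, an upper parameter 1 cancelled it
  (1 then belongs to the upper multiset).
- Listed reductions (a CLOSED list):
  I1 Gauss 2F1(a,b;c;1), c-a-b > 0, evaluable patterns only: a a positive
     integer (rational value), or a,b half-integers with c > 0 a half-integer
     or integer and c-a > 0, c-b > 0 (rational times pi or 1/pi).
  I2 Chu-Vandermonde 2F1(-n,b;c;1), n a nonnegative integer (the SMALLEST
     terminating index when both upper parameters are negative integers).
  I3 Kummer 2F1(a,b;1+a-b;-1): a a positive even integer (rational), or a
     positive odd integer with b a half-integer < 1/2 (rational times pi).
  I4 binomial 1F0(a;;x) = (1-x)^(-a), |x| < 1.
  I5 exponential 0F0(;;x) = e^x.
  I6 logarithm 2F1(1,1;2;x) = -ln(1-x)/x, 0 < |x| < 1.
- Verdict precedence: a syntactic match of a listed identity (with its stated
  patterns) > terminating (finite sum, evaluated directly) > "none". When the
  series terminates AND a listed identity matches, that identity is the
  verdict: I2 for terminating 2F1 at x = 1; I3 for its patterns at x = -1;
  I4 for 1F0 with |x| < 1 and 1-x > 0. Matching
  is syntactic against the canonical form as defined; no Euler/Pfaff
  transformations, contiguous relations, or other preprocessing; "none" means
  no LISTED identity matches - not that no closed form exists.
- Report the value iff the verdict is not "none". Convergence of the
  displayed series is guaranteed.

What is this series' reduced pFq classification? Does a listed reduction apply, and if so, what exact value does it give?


With C = 12/5: the canonical form is 2F1(1, 1; 5/2; -2/3). Verdict: none here - no I1-I6 shape fits x = -2/3 with lower {5/2}.

Structural cue: t_0 = 12/5 here, and striking the common factor k + 1/2 reduces the term (C = 12/5).
Adjacent-term ratio: r(k) = (-2/3) * (k+1) (k+1) / [(k+5/2) (k+1)] - poly over poly, x = (-2/3) from leading terms; C = 12/5 at k = 0.


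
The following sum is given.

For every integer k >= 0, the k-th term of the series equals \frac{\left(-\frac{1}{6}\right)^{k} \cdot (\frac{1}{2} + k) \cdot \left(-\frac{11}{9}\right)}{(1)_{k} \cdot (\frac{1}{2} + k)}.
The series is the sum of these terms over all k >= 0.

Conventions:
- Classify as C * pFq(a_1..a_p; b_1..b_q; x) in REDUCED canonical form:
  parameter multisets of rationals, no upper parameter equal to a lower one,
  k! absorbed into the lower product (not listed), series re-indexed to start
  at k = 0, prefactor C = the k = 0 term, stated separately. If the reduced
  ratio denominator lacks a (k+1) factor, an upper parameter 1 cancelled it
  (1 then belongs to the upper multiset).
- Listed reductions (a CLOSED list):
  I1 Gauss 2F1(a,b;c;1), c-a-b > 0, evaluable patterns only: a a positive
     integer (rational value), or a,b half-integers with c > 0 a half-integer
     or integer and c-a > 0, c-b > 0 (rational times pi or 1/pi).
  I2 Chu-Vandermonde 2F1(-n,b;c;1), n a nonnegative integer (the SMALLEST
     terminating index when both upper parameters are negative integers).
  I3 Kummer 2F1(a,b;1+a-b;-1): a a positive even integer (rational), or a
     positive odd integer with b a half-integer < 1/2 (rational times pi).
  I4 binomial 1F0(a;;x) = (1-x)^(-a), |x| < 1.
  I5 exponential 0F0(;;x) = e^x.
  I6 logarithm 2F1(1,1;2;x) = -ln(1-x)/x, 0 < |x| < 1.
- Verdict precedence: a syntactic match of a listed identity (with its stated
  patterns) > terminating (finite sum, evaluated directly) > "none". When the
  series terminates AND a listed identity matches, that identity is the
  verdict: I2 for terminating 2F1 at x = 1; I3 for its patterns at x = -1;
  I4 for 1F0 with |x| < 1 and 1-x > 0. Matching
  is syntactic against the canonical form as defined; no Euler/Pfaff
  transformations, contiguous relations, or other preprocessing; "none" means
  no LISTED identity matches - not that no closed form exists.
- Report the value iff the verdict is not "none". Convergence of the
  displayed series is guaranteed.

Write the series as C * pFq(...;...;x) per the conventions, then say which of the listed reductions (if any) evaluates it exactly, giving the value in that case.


With C = -\frac{11}{9}: the canonical form is 0F0(-; -; -\frac{1}{6}). Verdict (x = -\frac{1}{6}): the I5 exponential reduction applies (the 0F0 exponential series at x = -\frac{1}{6}). Exact value: \left(-\frac{11}{9}\right) \cdot e^{-\frac{1}{6}}.

Structural cue: with t_0 = -\frac{11}{9}, the factor k + 1/2 cancels (top and bottom), leaving C = -11/9.
Term ratio: r(k) = -\frac{1}{6} * 1 / [(k+1)] - rational in k. x = -\frac{1}{6}; t_0 = -\frac{11}{9}; negate the roots.


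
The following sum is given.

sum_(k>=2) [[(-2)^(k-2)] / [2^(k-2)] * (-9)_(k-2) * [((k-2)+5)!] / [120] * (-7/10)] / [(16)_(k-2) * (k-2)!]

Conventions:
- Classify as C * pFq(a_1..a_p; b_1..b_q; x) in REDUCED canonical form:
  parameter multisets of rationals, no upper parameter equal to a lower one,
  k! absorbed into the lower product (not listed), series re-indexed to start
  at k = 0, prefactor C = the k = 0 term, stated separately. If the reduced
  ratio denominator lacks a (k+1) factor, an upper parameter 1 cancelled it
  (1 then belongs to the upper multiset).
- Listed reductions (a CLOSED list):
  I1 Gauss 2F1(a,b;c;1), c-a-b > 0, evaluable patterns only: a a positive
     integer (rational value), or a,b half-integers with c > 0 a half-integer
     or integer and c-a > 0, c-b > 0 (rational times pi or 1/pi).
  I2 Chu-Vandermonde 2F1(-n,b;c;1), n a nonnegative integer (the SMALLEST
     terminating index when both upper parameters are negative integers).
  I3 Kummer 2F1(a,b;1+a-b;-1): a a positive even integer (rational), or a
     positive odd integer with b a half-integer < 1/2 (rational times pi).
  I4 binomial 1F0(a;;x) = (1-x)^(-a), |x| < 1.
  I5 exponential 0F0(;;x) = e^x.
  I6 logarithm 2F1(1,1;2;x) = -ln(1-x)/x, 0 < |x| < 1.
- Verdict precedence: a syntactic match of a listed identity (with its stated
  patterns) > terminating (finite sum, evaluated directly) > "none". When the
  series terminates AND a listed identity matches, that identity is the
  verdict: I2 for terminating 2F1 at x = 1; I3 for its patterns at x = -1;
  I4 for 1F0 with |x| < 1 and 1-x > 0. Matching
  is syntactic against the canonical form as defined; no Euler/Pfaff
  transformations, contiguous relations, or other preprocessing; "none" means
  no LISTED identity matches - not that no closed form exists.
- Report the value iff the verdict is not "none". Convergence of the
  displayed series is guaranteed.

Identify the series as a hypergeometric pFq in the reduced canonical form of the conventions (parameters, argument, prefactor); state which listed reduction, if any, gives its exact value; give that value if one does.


The tell: t_0 = -7/10 here, and the factorial ratio (C = -7/10, x = -1) (k+a-1)!/(a-1)! is a rising factorial (a)_k.
Adjacent-term ratio: r(k) = (-1) * (k-9) (k+6) / [(k+16) (k+1)] - rational; roots negated = parameters, x = (-1), C = -7/10.

This is -7/10 * 2F1(-9, 6; 16; -1) in reduced canonical form. Verdict: Kummer's theorem (I3) fires (x = -1; c = 16 equals 1+a-b for upper {-9, 6}: listed pattern). Hence: -637/40.


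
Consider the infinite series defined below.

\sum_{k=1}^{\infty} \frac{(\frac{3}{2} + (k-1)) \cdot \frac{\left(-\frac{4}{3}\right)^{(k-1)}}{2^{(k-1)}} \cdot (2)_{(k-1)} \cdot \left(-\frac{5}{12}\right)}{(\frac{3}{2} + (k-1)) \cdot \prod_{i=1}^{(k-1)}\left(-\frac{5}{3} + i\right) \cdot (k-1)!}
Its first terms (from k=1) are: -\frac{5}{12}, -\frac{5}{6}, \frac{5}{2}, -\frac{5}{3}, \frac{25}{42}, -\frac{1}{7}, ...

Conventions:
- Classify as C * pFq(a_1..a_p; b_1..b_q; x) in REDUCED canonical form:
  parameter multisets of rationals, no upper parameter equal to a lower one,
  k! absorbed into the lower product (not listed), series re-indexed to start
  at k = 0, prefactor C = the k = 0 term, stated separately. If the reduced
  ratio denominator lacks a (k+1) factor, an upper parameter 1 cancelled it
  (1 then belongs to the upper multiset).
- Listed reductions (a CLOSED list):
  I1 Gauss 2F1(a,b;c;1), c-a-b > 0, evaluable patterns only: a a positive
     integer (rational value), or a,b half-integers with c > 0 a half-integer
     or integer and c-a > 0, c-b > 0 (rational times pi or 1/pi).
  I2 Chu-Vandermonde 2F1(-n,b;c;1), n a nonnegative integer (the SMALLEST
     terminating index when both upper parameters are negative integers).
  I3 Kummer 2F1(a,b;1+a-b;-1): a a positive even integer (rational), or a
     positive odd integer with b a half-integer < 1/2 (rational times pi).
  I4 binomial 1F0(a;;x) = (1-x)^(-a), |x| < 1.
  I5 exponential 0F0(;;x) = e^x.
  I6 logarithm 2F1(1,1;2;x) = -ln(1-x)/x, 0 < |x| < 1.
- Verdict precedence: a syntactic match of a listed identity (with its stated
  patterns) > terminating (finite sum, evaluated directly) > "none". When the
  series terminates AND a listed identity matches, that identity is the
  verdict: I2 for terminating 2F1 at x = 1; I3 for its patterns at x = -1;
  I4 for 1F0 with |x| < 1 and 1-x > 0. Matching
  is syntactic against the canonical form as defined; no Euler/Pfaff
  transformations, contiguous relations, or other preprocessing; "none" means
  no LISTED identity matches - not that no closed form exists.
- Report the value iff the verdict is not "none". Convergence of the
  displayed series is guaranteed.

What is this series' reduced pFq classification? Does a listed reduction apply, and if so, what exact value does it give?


Classification (C = -\frac{5}{12}): 1F1 with upper {2}, lower {-\frac{2}{3}}, argument x = -\frac{2}{3}. Verdict: none - at argument -\frac{2}{3} the multisets {2} ; {-\frac{2}{3}} match no listed identity.

First insight: t_0 being -\frac{5}{12}, the two k-th powers (C = -5/12) combine into one argument.
Adjacent-term ratio: r(k) = -\frac{2}{3} * (k+2) / [(k-\frac{2}{3}) (k+1)] - rational in k. x = -\frac{2}{3}; t_0 = -\frac{5}{12}; negate the roots.


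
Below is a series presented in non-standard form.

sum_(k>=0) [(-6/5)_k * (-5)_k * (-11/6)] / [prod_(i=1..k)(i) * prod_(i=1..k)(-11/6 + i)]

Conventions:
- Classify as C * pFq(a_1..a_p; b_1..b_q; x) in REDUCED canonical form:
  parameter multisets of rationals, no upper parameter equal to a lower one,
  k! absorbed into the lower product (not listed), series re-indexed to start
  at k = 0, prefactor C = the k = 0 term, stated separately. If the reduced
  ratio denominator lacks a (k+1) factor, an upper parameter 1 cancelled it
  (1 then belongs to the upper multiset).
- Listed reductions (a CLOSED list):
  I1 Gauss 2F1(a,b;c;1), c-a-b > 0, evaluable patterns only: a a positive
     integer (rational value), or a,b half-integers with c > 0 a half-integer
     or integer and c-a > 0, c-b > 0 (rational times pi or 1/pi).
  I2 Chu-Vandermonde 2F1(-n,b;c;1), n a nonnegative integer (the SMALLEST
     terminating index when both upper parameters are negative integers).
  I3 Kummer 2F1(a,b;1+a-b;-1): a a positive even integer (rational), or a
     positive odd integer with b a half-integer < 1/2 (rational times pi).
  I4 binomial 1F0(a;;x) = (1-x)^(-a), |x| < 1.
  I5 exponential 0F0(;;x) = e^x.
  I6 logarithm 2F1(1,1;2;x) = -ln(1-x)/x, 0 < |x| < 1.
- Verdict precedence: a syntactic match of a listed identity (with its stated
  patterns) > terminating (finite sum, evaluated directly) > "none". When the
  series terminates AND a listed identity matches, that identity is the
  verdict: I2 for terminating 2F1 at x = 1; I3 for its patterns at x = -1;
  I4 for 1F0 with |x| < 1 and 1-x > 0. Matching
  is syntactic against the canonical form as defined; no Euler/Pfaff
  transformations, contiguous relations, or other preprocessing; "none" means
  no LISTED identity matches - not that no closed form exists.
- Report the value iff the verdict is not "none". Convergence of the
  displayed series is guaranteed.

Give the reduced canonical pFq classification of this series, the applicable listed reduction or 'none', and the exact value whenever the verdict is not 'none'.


Reduced: x = 1, 2F1, upper = {-5, -6/5}, lower = {-5/6}, C = -11/6. Verdict (x = 1): the Chu-Vandermonde identity I2 applies (terminating 2F1 at x = 1 with n = 5, b = -6/5, c = -5/6). Hence: 4660368361/162093750.

Key step: with t_0 = -11/6, the product of the first k integers (prefactor -11/6) is k!.
Term ratio: r(k) = 1 * (k-5) (k-6/5) / [(k-5/6) (k+1)] - poly over poly, x = 1 from leading terms; C = -11/6 at k = 0.


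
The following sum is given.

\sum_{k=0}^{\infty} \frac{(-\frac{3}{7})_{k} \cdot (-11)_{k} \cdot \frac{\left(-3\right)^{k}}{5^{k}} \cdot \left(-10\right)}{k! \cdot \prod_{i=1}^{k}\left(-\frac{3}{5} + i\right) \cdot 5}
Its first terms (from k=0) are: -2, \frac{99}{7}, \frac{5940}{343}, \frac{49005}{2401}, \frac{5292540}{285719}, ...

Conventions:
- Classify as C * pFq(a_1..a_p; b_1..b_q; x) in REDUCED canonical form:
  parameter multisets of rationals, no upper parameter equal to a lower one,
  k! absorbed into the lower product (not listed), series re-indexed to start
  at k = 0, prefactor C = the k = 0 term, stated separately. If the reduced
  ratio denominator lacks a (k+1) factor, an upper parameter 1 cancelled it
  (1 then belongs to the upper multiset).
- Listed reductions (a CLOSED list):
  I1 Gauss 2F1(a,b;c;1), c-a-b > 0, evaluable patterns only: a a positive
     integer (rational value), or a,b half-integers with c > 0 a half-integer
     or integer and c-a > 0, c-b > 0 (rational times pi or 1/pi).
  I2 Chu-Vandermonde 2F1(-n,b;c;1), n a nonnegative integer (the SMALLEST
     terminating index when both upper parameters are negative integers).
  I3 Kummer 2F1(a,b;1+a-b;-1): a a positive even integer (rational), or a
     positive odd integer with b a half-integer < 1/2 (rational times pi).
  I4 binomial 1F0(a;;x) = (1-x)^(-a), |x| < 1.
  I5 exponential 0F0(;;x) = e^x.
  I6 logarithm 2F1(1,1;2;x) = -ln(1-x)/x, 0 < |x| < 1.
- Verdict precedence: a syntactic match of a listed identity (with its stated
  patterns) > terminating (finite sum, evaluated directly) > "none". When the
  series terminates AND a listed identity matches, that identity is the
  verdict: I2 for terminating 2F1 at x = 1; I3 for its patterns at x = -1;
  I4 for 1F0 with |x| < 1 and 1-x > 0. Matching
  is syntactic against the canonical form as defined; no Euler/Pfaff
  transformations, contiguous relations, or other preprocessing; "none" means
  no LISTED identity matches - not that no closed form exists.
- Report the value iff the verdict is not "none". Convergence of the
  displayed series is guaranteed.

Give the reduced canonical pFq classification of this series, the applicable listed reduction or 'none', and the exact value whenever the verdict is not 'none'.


Structural cue: with t_0 = -2, the two geometric factors (C = -2, x = -3/5) combine into one argument.
Adjacent-term ratio: r(k) = -\frac{3}{5} * (k-11) (k-\frac{3}{7}) / [(k+\frac{2}{5}) (k+1)] - rational in k. x = -\frac{3}{5}; t_0 = -2; negate the roots.

Prefactor -2, argument -\frac{3}{5}: 2F1 with upper {-11, -\frac{3}{7}} over lower {\frac{2}{5}}. Verdict: terminating - no listed pattern fits, but -11 in the upper list cuts the series at k = 11; direct evaluation. Hence: \frac{259503822233911900}{2864329814662141}.


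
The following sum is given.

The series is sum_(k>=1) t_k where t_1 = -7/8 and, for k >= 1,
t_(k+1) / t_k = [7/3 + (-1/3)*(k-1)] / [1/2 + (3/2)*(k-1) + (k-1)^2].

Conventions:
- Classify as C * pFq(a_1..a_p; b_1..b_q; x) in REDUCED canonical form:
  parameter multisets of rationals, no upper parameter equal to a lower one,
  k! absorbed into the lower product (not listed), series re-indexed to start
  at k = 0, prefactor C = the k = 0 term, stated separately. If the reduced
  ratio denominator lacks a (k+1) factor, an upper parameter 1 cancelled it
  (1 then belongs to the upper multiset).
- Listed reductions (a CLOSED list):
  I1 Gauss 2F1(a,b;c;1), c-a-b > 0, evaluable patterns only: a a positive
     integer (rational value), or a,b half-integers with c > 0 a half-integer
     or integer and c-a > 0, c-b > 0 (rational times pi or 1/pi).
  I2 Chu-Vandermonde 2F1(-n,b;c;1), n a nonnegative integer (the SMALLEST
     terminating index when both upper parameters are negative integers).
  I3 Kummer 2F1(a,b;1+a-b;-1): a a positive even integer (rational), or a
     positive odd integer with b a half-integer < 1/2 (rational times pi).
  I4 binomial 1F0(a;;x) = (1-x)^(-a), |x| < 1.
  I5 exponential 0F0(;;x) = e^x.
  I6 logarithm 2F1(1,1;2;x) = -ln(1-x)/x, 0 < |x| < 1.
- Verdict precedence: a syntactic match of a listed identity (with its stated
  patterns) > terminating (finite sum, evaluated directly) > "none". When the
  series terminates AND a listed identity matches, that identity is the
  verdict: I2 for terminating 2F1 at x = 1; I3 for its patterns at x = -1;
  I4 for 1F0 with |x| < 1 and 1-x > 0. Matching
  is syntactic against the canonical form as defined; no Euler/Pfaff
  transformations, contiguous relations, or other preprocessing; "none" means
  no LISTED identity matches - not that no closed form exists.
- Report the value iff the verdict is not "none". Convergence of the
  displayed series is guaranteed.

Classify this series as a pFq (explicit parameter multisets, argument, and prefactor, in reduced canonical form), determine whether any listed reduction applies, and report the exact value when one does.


First insight: t_0 = -7/8 here, and factor the ratio over Q (C = -7/8): negated roots = parameters.
Step ratio: r(k) = (-1/3) * (k-7) / [(k+1/2) (k+1)] ; factor over Q: parameters, x = (-1/3), and C = -7/8.

Prefactor -7/8, argument -1/3: 1F1 with upper {-7} over lower {1/2}. Verdict: terminating at k = 7: the factor (-7)_k kills every later term; summing the 8 survivors is exact. Hence: -256259329/30705480.


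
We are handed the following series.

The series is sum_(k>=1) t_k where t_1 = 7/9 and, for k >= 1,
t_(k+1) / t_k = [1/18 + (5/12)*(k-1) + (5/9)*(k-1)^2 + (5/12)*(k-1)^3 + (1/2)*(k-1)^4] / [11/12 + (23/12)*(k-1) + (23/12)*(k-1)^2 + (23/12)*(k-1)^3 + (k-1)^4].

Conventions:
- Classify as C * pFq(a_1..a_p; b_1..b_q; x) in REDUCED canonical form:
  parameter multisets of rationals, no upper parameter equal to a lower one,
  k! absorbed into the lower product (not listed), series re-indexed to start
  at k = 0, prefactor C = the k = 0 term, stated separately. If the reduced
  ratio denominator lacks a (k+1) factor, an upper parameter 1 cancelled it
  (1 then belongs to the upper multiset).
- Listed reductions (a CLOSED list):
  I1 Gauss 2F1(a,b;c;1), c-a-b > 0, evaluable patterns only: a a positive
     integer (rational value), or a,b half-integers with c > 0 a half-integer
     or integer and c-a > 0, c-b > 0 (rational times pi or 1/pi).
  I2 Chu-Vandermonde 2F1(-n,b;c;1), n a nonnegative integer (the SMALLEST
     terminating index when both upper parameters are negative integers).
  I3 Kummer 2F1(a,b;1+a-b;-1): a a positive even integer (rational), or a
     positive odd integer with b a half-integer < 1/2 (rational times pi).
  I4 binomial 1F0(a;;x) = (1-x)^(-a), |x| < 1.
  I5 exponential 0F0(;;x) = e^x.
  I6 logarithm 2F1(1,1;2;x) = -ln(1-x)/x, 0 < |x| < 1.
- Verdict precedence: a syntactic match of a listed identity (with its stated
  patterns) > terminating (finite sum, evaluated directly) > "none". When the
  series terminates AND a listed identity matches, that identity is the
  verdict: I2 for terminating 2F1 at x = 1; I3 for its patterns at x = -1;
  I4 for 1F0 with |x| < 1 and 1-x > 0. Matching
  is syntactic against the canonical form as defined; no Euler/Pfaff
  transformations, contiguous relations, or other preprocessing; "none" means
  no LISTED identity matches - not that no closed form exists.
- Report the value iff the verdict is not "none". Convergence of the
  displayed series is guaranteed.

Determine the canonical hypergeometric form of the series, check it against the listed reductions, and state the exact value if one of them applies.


This is 7/9 * 2F1(1/6, 2/3; 11/12; 1/2) in reduced canonical form. Verdict: none here - no I1-I6 shape fits x = 1/2 with lower {11/12}.

The tell: from the first term 7/9: factor the ratio over Q (prefactor 7/9): negated roots = parameters.
Consecutive-term ratio: r(k) = (1/2) * (k+1/6) (k+2/3) / [(k+11/12) (k+1)] - rational in k, leading ratio (1/2); with t_0 = 7/9, classification follows.


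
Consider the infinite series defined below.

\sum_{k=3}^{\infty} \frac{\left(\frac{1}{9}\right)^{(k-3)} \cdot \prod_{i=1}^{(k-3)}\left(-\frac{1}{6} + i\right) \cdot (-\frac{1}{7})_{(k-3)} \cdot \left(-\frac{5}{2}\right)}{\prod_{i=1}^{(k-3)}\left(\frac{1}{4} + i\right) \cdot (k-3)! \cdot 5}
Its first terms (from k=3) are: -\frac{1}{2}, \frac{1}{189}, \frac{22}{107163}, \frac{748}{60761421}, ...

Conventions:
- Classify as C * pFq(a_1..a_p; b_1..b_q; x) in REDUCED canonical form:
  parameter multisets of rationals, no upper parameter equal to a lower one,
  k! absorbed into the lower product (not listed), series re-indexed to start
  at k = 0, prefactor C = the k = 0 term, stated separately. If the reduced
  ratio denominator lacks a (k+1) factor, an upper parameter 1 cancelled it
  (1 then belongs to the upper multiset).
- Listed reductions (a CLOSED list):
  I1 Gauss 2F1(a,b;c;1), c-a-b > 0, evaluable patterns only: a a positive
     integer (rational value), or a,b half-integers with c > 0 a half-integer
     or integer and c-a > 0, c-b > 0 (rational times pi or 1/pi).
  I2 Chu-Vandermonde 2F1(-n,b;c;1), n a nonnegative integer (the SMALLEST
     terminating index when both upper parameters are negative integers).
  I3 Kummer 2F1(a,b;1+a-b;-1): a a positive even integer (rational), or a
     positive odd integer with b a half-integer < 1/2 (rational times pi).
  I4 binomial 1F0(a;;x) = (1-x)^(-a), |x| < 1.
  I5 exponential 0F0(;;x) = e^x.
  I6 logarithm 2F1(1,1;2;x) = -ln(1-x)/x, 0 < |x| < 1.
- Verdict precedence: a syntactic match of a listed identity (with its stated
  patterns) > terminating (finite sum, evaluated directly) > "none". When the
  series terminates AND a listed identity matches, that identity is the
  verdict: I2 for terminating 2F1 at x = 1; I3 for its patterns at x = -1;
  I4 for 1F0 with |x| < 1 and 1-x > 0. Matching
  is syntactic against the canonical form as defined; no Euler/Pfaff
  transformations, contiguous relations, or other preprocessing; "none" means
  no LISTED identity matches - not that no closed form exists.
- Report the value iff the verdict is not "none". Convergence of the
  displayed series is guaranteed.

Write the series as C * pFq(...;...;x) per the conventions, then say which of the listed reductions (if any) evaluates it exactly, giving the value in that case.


Prefactor -\frac{1}{2}, argument \frac{1}{9}: 2F1 with upper {-\frac{1}{7}, \frac{5}{6}} over lower {\frac{5}{4}}. Verdict: none here - no I1-I6 shape fits x = \frac{1}{9} with lower {\frac{5}{4}}.

The tell: t_0 = -\frac{1}{2} here, and the running product (prefactor -1/2) telescopes to a rising factorial.
Consecutive-term ratio: r(k) = \frac{1}{9} * (k-\frac{1}{7}) (k+\frac{5}{6}) / [(k+\frac{5}{4}) (k+1)] - rational in k, leading ratio \frac{1}{9}; with t_0 = -\frac{1}{2}, classification follows.
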